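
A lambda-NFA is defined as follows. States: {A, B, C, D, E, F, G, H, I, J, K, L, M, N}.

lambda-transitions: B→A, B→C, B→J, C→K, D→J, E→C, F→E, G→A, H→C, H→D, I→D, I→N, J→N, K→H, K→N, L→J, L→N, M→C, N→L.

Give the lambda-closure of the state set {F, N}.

Start with {F, N}.
From F via lambda: add E.
From N via lambda: add L.
From E via lambda: add C.
From L via lambda: add J.
From C via lambda: add K.
From K via lambda: add H.
From H via lambda: add D.
No new states can be added; the closed set is {C, D, E, F, H, J, K, L, N}.

{C, D, E, F, H, J, K, L, N}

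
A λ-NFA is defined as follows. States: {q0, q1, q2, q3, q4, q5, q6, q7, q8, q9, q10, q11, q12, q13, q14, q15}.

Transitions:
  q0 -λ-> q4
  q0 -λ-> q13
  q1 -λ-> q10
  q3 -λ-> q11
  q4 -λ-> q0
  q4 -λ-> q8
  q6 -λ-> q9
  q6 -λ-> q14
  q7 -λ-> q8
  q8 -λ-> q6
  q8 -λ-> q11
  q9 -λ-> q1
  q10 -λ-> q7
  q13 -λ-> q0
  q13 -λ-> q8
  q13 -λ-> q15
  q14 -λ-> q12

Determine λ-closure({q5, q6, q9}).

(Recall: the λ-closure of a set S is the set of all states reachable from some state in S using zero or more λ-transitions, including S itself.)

Start with {q5, q6, q9}.
From q6 via λ: add q14.
From q9 via λ: add q1.
From q1 via λ: add q10.
From q14 via λ: add q12.
From q10 via λ: add q7.
From q7 via λ: add q8.
From q8 via λ: add q11.
No new states can be added; the closed set is {q1, q5, q6, q7, q8, q9, q10, q11, q12, q14}.

{q1, q5, q6, q7, q8, q9, q10, q11, q12, q14}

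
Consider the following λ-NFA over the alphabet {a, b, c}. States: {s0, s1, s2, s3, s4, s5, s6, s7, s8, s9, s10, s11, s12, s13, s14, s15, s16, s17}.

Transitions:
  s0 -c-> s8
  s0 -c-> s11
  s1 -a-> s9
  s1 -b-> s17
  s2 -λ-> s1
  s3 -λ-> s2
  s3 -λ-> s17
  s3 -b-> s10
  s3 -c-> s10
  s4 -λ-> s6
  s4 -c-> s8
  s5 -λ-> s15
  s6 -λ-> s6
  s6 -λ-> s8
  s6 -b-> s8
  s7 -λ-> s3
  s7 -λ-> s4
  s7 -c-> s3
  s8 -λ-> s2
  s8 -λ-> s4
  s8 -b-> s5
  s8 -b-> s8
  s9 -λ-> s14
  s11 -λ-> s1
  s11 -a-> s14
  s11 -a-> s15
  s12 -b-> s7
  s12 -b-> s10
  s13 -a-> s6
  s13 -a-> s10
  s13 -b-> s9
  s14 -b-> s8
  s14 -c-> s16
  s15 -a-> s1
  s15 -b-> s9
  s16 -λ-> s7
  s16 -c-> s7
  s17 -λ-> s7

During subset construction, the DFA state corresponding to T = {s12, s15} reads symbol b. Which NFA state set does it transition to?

{s1, s2, s3, s4, s6, s7, s8, s9, s10, s14, s17}

s12 on b → {s7, s10}.
s15 on b → {s9}.
Union after reading b: {s7, s9, s10}.
Now take the λ-closure:
From s7 via λ: add s3, s4.
From s9 via λ: add s14.
From s3 via λ: add s2, s17.
From s4 via λ: add s6.
From s2 via λ: add s1.
From s6 via λ: add s8.
No new states can be added; the closed set is {s1, s2, s3, s4, s6, s7, s8, s9, s10, s14, s17}.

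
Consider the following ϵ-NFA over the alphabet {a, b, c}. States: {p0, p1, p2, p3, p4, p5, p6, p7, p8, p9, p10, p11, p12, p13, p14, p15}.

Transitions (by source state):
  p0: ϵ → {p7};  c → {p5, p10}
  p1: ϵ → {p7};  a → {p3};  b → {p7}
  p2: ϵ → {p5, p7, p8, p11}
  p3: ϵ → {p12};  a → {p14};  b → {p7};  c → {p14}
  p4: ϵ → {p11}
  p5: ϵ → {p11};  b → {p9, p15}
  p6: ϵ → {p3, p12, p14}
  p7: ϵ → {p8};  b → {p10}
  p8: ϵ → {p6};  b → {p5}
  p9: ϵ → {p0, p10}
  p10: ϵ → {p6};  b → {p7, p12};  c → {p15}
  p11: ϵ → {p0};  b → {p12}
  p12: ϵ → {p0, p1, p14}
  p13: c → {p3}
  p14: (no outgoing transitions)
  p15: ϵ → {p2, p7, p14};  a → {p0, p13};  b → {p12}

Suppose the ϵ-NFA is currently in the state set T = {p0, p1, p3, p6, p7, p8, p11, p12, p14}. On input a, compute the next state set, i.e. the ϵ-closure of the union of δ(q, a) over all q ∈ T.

{p0, p1, p3, p6, p7, p8, p12, p14}

p1 on a → {p3}.
p3 on a → {p14}.
No a-transition from p0, p6, p7, p8, p11, p12, p14.
Union after reading a: {p3, p14}.
Now take the ϵ-closure:
From p3 via ϵ: add p12.
From p12 via ϵ: add p0, p1.
From p0 via ϵ: add p7.
From p7 via ϵ: add p8.
From p8 via ϵ: add p6.
No new states can be added; the closed set is {p0, p1, p3, p6, p7, p8, p12, p14}.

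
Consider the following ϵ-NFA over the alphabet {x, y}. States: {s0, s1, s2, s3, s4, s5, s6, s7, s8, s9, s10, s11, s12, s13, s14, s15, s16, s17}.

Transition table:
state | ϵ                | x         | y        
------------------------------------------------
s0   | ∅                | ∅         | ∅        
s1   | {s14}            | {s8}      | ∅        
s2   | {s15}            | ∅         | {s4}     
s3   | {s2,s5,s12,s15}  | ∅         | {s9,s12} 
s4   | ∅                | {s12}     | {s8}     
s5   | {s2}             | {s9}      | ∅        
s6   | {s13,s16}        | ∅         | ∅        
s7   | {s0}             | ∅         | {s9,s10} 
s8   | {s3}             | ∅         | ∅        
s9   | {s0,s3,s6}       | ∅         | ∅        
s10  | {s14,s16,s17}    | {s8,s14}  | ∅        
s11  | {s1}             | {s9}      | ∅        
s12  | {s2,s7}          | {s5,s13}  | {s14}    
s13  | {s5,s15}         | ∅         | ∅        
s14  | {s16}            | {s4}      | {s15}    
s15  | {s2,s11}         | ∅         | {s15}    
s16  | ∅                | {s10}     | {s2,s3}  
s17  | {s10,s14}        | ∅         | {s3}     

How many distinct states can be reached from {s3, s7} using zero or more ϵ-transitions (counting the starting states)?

11

Start with {s3, s7}.
From s3 via ϵ: add s2, s5, s12, s15.
From s7 via ϵ: add s0.
From s15 via ϵ: add s11.
From s11 via ϵ: add s1.
From s1 via ϵ: add s14.
From s14 via ϵ: add s16.
ϵ-closure = {s0, s1, s2, s3, s5, s7, s11, s12, s14, s15, s16}, which has 11 states.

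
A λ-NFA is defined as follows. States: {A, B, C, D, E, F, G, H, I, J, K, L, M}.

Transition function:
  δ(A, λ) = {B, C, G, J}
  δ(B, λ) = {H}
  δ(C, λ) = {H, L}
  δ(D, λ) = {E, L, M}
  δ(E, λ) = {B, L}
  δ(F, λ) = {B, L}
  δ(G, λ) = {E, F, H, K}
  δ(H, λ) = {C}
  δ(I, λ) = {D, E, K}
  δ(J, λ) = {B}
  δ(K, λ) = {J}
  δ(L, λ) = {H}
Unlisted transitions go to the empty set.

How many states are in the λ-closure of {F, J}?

Start with {F, J}.
From F via λ: add B, L.
From B via λ: add H.
From H via λ: add C.
λ-closure = {B, C, F, H, J, L}, which has 6 states.

6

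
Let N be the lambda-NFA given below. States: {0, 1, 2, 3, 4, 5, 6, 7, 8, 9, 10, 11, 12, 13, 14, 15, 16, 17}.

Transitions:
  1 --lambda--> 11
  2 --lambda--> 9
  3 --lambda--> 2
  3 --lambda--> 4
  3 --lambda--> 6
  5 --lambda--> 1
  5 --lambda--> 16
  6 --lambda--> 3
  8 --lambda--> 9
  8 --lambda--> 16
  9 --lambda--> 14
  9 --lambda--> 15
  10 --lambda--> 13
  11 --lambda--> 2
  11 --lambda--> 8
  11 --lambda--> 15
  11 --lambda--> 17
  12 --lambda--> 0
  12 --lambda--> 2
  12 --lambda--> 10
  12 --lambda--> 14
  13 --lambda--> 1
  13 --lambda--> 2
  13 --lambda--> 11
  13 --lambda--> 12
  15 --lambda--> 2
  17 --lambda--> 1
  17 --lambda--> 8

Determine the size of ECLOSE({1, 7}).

Start with {1, 7}.
From 1 via lambda: add 11.
From 11 via lambda: add 2, 8, 15, 17.
From 2 via lambda: add 9.
From 8 via lambda: add 16.
From 9 via lambda: add 14.
lambda-closure = {1, 2, 7, 8, 9, 11, 14, 15, 16, 17}, which has 10 states.

10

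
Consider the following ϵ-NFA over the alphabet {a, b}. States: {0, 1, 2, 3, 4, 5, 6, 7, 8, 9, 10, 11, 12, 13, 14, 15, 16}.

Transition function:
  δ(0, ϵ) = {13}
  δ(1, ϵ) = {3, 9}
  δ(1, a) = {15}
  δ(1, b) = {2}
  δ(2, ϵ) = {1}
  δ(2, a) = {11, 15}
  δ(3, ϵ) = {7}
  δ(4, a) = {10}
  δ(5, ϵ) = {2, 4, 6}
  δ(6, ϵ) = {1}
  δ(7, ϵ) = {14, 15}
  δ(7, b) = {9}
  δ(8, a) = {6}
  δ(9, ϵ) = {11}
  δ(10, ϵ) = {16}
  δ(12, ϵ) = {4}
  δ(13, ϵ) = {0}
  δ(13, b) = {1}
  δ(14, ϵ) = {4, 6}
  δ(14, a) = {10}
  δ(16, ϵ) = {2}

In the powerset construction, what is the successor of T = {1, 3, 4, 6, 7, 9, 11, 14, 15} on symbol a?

{1, 2, 3, 4, 6, 7, 9, 10, 11, 14, 15, 16}

1 on a → {15}.
4 on a → {10}.
14 on a → {10}.
No a-transition from 3, 6, 7, 9, 11, 15.
Union after reading a: {10, 15}.
Now take the ϵ-closure:
From 10 via ϵ: add 16.
From 16 via ϵ: add 2.
From 2 via ϵ: add 1.
From 1 via ϵ: add 3, 9.
From 3 via ϵ: add 7.
From 9 via ϵ: add 11.
From 7 via ϵ: add 14.
From 14 via ϵ: add 4, 6.
No new states can be added; the closed set is {1, 2, 3, 4, 6, 7, 9, 10, 11, 14, 15, 16}.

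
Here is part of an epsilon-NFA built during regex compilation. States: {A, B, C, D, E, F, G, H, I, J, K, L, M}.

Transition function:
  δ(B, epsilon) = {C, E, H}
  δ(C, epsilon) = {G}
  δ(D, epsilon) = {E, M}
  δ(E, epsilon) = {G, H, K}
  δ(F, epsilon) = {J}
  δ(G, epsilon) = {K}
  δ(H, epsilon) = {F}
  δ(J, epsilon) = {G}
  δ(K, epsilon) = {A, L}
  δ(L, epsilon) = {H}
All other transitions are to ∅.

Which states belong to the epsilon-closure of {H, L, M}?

Start with {H, L, M}.
From H via epsilon: add F.
From F via epsilon: add J.
From J via epsilon: add G.
From G via epsilon: add K.
From K via epsilon: add A.
No new states can be added; the closed set is {A, F, G, H, J, K, L, M}.

{A, F, G, H, J, K, L, M}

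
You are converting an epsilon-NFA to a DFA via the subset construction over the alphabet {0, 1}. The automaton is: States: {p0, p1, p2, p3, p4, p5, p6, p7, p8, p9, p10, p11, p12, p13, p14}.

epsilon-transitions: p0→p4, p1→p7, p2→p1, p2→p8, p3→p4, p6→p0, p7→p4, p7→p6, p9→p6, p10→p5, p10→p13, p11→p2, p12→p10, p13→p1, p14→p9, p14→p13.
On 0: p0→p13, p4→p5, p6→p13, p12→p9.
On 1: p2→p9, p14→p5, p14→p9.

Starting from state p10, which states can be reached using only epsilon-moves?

{p0, p1, p4, p5, p6, p7, p10, p13}

Start with {p10}.
From p10 via epsilon: add p5, p13.
From p13 via epsilon: add p1.
From p1 via epsilon: add p7.
From p7 via epsilon: add p4, p6.
From p6 via epsilon: add p0.
No new states can be added; the closed set is {p0, p1, p4, p5, p6, p7, p10, p13}.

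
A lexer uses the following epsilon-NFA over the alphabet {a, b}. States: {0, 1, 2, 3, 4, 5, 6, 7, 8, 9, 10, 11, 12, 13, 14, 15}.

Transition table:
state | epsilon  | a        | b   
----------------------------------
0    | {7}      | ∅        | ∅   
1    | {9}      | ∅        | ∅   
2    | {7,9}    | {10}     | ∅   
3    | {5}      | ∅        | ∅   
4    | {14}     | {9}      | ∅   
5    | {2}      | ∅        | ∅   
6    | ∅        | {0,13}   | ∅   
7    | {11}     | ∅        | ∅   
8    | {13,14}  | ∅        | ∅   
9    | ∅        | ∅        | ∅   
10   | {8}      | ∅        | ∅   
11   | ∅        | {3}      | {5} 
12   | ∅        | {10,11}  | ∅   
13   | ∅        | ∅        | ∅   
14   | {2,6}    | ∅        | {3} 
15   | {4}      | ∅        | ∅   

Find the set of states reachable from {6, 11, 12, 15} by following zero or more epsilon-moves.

{2, 4, 6, 7, 9, 11, 12, 14, 15}

Start with {6, 11, 12, 15}.
From 15 via epsilon: add 4.
From 4 via epsilon: add 14.
From 14 via epsilon: add 2.
From 2 via epsilon: add 7, 9.
No new states can be added; the closed set is {2, 4, 6, 7, 9, 11, 12, 14, 15}.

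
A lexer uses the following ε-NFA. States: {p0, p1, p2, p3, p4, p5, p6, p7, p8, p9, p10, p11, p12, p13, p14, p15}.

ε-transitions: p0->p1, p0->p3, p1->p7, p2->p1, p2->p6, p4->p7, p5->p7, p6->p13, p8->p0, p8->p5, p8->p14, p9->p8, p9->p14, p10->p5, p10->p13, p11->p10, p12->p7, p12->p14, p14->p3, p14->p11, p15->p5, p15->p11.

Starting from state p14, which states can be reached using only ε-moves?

Start with {p14}.
From p14 via ε: add p3, p11.
From p11 via ε: add p10.
From p10 via ε: add p5, p13.
From p5 via ε: add p7.
No new states can be added; the closed set is {p3, p5, p7, p10, p11, p13, p14}.

{p3, p5, p7, p10, p11, p13, p14}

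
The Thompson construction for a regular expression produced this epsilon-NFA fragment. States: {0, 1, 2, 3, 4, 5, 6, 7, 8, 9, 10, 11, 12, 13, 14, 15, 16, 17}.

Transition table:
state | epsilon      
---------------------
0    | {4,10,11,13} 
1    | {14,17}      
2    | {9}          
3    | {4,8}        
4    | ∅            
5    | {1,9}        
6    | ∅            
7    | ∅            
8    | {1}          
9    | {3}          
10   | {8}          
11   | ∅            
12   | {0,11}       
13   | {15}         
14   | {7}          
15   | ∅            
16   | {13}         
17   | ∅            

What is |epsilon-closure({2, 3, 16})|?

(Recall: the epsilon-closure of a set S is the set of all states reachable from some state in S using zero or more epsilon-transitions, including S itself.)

Start with {2, 3, 16}.
From 2 via epsilon: add 9.
From 3 via epsilon: add 4, 8.
From 16 via epsilon: add 13.
From 8 via epsilon: add 1.
From 13 via epsilon: add 15.
From 1 via epsilon: add 14, 17.
From 14 via epsilon: add 7.
epsilon-closure = {1, 2, 3, 4, 7, 8, 9, 13, 14, 15, 16, 17}, which has 12 states.

12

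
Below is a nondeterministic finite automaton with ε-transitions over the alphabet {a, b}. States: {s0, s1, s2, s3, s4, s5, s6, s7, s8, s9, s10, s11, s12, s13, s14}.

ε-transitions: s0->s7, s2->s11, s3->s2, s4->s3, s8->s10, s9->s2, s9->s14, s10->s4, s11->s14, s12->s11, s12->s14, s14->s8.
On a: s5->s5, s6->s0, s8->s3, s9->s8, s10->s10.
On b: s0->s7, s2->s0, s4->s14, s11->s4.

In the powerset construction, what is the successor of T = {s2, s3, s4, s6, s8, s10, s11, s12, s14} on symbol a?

s6 on a → {s0}.
s8 on a → {s3}.
s10 on a → {s10}.
No a-transition from s2, s3, s4, s11, s12, s14.
Union after reading a: {s0, s3, s10}.
Now take the ε-closure:
From s0 via ε: add s7.
From s3 via ε: add s2.
From s10 via ε: add s4.
From s2 via ε: add s11.
From s11 via ε: add s14.
From s14 via ε: add s8.
No new states can be added; the closed set is {s0, s2, s3, s4, s7, s8, s10, s11, s14}.

{s0, s2, s3, s4, s7, s8, s10, s11, s14}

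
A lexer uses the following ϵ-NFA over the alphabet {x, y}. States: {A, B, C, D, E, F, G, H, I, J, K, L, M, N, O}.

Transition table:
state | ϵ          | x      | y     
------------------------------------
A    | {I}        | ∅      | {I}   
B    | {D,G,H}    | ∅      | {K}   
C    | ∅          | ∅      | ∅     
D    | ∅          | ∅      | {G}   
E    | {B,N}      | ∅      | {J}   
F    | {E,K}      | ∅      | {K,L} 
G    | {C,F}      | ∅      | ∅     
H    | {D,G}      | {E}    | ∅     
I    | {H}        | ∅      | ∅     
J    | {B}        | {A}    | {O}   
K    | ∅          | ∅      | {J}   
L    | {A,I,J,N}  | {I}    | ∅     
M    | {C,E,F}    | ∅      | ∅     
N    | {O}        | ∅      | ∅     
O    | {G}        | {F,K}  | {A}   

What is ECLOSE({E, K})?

{B, C, D, E, F, G, H, K, N, O}

Start with {E, K}.
From E via ϵ: add B, N.
From B via ϵ: add D, G, H.
From N via ϵ: add O.
From G via ϵ: add C, F.
No new states can be added; the closed set is {B, C, D, E, F, G, H, K, N, O}.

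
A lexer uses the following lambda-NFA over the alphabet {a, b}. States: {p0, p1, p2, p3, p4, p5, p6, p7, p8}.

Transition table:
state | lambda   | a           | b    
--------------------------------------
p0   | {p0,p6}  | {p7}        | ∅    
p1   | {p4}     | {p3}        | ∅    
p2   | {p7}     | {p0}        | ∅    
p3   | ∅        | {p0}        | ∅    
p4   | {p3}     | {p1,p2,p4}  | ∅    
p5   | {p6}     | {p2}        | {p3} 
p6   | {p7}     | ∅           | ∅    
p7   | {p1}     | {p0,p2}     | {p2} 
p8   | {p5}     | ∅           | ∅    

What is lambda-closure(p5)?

{p1, p3, p4, p5, p6, p7}

Start with {p5}.
From p5 via lambda: add p6.
From p6 via lambda: add p7.
From p7 via lambda: add p1.
From p1 via lambda: add p4.
From p4 via lambda: add p3.
No new states can be added; the closed set is {p1, p3, p4, p5, p6, p7}.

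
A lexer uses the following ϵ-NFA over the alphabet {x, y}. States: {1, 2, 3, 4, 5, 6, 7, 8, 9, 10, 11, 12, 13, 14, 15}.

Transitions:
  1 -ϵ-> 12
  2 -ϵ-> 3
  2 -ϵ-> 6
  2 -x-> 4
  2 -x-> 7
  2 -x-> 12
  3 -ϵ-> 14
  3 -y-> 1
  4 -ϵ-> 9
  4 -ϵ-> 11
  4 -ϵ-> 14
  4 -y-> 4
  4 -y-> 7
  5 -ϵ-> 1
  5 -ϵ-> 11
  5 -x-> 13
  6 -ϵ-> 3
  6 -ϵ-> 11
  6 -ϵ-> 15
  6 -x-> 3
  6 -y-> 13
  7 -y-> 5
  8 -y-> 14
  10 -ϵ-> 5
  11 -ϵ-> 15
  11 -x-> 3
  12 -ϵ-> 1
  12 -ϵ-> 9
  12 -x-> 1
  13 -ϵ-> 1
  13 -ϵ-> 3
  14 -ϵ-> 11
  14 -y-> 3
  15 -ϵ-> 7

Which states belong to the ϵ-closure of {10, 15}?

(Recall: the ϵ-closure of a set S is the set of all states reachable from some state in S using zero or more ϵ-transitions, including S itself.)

{1, 5, 7, 9, 10, 11, 12, 15}

Start with {10, 15}.
From 10 via ϵ: add 5.
From 15 via ϵ: add 7.
From 5 via ϵ: add 1, 11.
From 1 via ϵ: add 12.
From 12 via ϵ: add 9.
No new states can be added; the closed set is {1, 5, 7, 9, 10, 11, 12, 15}.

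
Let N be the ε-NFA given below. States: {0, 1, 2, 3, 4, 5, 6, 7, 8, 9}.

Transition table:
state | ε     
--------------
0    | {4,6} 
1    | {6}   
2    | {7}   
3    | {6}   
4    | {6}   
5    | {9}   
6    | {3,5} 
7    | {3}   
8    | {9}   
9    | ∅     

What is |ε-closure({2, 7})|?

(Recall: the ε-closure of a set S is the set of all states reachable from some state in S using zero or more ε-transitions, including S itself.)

6

Start with {2, 7}.
From 7 via ε: add 3.
From 3 via ε: add 6.
From 6 via ε: add 5.
From 5 via ε: add 9.
ε-closure = {2, 3, 5, 6, 7, 9}, which has 6 states.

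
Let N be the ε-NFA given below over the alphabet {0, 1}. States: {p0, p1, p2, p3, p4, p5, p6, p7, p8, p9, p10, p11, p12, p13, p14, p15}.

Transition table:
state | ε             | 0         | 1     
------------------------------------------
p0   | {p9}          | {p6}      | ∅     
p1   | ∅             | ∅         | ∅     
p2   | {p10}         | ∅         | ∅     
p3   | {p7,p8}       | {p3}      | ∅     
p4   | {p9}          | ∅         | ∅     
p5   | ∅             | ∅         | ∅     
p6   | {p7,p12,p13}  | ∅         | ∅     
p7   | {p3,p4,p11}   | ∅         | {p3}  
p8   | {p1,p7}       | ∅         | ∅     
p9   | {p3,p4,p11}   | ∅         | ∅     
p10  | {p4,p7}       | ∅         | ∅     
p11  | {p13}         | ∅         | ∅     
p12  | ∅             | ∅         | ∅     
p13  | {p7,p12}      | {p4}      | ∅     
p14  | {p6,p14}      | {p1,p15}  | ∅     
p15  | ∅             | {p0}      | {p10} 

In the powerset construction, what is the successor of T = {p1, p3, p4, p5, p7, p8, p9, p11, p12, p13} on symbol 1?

{p1, p3, p4, p7, p8, p9, p11, p12, p13}

p7 on 1 → {p3}.
No 1-transition from p1, p3, p4, p5, p8, p9, p11, p12, p13.
Union after reading 1: {p3}.
Now take the ε-closure:
From p3 via ε: add p7, p8.
From p7 via ε: add p4, p11.
From p8 via ε: add p1.
From p4 via ε: add p9.
From p11 via ε: add p13.
From p13 via ε: add p12.
No new states can be added; the closed set is {p1, p3, p4, p7, p8, p9, p11, p12, p13}.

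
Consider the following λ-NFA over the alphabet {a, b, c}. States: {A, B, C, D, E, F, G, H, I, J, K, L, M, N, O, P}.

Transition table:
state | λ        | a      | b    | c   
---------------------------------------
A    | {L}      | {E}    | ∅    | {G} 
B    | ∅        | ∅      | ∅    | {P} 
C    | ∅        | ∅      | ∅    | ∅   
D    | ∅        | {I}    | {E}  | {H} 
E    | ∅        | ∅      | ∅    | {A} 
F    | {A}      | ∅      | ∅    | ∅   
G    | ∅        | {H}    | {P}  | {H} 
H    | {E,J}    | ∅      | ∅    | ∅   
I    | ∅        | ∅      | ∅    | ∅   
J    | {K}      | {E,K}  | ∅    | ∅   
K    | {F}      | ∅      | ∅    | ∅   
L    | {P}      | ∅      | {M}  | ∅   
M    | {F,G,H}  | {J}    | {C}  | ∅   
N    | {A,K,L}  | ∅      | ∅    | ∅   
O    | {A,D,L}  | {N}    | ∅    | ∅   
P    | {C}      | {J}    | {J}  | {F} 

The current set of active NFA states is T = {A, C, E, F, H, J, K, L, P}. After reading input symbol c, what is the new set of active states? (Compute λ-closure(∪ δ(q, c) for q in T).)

A on c → {G}.
E on c → {A}.
P on c → {F}.
No c-transition from C, F, H, J, K, L.
Union after reading c: {A, F, G}.
Now take the λ-closure:
From A via λ: add L.
From L via λ: add P.
From P via λ: add C.
No new states can be added; the closed set is {A, C, F, G, L, P}.

{A, C, F, G, L, P}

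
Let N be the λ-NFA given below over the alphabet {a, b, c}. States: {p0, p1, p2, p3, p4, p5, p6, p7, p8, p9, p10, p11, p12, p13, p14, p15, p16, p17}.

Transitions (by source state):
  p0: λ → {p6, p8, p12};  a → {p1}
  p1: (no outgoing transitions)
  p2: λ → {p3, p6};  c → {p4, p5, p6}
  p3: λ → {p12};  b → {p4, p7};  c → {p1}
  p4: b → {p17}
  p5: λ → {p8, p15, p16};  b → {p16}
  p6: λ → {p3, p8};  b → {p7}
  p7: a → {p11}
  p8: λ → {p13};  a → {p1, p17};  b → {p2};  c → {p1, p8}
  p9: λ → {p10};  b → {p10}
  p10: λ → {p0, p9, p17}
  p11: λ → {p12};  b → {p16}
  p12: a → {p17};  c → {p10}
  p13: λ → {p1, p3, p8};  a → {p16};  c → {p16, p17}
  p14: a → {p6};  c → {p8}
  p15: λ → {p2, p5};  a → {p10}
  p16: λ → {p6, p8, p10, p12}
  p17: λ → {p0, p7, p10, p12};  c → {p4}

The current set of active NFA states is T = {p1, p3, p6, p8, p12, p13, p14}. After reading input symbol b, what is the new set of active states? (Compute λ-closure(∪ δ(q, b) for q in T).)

{p1, p2, p3, p4, p6, p7, p8, p12, p13}

p3 on b → {p4, p7}.
p6 on b → {p7}.
p8 on b → {p2}.
No b-transition from p1, p12, p13, p14.
Union after reading b: {p2, p4, p7}.
Now take the λ-closure:
From p2 via λ: add p3, p6.
From p3 via λ: add p12.
From p6 via λ: add p8.
From p8 via λ: add p13.
From p13 via λ: add p1.
No new states can be added; the closed set is {p1, p2, p3, p4, p6, p7, p8, p12, p13}.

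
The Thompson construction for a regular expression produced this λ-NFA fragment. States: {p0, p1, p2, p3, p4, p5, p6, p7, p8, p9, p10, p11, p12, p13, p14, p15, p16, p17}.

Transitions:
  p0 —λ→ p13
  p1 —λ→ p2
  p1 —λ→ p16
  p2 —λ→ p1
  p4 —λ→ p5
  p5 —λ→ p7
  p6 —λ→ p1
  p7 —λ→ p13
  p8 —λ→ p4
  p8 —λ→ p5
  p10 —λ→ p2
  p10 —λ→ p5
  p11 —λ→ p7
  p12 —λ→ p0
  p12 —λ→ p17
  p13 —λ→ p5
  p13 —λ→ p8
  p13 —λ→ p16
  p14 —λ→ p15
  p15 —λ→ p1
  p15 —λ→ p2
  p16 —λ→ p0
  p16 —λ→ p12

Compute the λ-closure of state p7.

{p0, p4, p5, p7, p8, p12, p13, p16, p17}

Start with {p7}.
From p7 via λ: add p13.
From p13 via λ: add p5, p8, p16.
From p8 via λ: add p4.
From p16 via λ: add p0, p12.
From p12 via λ: add p17.
No new states can be added; the closed set is {p0, p4, p5, p7, p8, p12, p13, p16, p17}.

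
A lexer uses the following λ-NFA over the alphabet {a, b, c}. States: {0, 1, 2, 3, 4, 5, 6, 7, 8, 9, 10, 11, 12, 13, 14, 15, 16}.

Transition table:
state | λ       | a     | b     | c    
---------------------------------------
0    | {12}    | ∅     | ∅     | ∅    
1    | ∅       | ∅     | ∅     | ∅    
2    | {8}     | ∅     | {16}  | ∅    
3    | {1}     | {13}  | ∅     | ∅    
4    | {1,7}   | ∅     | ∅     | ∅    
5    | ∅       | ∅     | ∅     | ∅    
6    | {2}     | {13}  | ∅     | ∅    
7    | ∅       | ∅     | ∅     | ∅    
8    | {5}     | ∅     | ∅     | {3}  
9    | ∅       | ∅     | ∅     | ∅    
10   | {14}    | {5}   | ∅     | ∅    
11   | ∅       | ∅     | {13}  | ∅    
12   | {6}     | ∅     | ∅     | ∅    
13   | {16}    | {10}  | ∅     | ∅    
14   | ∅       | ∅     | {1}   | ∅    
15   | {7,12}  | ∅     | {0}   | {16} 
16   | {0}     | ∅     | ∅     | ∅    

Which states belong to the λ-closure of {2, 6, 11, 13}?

{0, 2, 5, 6, 8, 11, 12, 13, 16}

Start with {2, 6, 11, 13}.
From 2 via λ: add 8.
From 13 via λ: add 16.
From 8 via λ: add 5.
From 16 via λ: add 0.
From 0 via λ: add 12.
No new states can be added; the closed set is {0, 2, 5, 6, 8, 11, 12, 13, 16}.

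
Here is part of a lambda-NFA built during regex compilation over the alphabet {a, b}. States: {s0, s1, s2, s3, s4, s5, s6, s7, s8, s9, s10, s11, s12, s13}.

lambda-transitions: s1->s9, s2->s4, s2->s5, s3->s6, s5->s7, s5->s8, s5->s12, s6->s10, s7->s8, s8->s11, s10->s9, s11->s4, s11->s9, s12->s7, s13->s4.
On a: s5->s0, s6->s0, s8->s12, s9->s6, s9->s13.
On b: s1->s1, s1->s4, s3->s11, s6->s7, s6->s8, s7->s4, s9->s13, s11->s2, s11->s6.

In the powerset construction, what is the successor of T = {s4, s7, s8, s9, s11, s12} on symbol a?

{s4, s6, s7, s8, s9, s10, s11, s12, s13}

s8 on a → {s12}.
s9 on a → {s6, s13}.
No a-transition from s4, s7, s11, s12.
Union after reading a: {s6, s12, s13}.
Now take the lambda-closure:
From s6 via lambda: add s10.
From s12 via lambda: add s7.
From s13 via lambda: add s4.
From s7 via lambda: add s8.
From s10 via lambda: add s9.
From s8 via lambda: add s11.
No new states can be added; the closed set is {s4, s6, s7, s8, s9, s10, s11, s12, s13}.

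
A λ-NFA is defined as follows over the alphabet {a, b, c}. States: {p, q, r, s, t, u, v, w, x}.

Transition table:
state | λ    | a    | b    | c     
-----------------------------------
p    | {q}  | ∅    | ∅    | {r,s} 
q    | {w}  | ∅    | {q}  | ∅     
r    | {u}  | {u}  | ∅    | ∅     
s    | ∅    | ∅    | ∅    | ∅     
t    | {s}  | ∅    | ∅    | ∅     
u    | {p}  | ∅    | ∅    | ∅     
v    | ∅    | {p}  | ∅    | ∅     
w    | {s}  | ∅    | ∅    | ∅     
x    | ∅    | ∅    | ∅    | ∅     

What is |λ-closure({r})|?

6

Start with {r}.
From r via λ: add u.
From u via λ: add p.
From p via λ: add q.
From q via λ: add w.
From w via λ: add s.
λ-closure = {p, q, r, s, u, w}, which has 6 states.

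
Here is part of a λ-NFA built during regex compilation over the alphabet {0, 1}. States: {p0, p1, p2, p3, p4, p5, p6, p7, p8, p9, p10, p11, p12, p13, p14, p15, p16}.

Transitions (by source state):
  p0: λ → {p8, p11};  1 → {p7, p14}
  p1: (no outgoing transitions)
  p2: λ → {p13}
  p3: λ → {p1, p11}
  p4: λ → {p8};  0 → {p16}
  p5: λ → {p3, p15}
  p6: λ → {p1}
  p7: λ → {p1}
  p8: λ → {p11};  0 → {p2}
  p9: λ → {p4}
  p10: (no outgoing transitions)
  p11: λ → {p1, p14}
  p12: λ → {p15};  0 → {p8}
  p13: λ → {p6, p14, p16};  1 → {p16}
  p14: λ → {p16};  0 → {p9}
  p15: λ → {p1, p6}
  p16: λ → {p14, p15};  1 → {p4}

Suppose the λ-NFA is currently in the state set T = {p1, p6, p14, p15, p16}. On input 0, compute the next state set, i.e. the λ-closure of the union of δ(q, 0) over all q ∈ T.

{p1, p4, p6, p8, p9, p11, p14, p15, p16}

p14 on 0 → {p9}.
No 0-transition from p1, p6, p15, p16.
Union after reading 0: {p9}.
Now take the λ-closure:
From p9 via λ: add p4.
From p4 via λ: add p8.
From p8 via λ: add p11.
From p11 via λ: add p1, p14.
From p14 via λ: add p16.
From p16 via λ: add p15.
From p15 via λ: add p6.
No new states can be added; the closed set is {p1, p4, p6, p8, p9, p11, p14, p15, p16}.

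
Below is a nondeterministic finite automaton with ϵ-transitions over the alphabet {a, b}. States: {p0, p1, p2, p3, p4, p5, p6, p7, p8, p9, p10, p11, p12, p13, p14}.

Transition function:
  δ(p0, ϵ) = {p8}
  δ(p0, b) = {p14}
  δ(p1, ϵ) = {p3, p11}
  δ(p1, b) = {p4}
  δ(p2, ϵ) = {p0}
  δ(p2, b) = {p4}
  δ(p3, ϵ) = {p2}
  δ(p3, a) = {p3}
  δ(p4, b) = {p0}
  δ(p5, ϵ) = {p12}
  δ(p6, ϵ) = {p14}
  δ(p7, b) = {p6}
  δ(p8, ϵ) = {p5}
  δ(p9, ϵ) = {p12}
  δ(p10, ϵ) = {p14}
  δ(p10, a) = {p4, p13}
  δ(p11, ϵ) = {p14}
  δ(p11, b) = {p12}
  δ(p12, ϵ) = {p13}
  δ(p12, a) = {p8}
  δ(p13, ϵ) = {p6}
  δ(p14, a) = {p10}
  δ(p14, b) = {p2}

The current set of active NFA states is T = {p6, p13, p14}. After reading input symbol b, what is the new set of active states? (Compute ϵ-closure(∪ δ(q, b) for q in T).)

{p0, p2, p5, p6, p8, p12, p13, p14}

p14 on b → {p2}.
No b-transition from p6, p13.
Union after reading b: {p2}.
Now take the ϵ-closure:
From p2 via ϵ: add p0.
From p0 via ϵ: add p8.
From p8 via ϵ: add p5.
From p5 via ϵ: add p12.
From p12 via ϵ: add p13.
From p13 via ϵ: add p6.
From p6 via ϵ: add p14.
No new states can be added; the closed set is {p0, p2, p5, p6, p8, p12, p13, p14}.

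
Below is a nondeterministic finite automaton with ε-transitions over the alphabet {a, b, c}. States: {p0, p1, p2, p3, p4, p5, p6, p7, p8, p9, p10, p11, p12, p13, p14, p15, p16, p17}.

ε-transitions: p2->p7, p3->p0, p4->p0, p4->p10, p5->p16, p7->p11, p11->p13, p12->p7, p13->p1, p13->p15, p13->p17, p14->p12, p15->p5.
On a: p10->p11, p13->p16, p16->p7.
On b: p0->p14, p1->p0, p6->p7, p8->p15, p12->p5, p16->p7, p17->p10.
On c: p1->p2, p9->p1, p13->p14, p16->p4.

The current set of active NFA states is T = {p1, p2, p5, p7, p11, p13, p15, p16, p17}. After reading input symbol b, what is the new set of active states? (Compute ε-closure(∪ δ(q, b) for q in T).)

{p0, p1, p5, p7, p10, p11, p13, p15, p16, p17}

p1 on b → {p0}.
p16 on b → {p7}.
p17 on b → {p10}.
No b-transition from p2, p5, p7, p11, p13, p15.
Union after reading b: {p0, p7, p10}.
Now take the ε-closure:
From p7 via ε: add p11.
From p11 via ε: add p13.
From p13 via ε: add p1, p15, p17.
From p15 via ε: add p5.
From p5 via ε: add p16.
No new states can be added; the closed set is {p0, p1, p5, p7, p10, p11, p13, p15, p16, p17}.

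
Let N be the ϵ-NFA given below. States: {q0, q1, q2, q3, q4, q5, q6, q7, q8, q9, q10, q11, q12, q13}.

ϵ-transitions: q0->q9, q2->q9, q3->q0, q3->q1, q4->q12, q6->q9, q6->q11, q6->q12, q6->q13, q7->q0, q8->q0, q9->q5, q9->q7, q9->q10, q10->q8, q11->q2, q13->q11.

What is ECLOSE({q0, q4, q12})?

{q0, q4, q5, q7, q8, q9, q10, q12}

Start with {q0, q4, q12}.
From q0 via ϵ: add q9.
From q9 via ϵ: add q5, q7, q10.
From q10 via ϵ: add q8.
No new states can be added; the closed set is {q0, q4, q5, q7, q8, q9, q10, q12}.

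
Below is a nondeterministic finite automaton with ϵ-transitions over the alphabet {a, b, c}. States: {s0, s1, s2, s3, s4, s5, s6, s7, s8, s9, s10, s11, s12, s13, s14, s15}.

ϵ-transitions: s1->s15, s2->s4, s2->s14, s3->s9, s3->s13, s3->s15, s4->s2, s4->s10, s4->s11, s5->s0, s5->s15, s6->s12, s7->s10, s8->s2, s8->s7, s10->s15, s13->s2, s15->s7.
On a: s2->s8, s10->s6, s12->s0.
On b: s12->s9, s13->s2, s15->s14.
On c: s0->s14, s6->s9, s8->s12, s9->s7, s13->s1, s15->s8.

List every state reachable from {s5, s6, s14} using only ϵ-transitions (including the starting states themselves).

Start with {s5, s6, s14}.
From s5 via ϵ: add s0, s15.
From s6 via ϵ: add s12.
From s15 via ϵ: add s7.
From s7 via ϵ: add s10.
No new states can be added; the closed set is {s0, s5, s6, s7, s10, s12, s14, s15}.

{s0, s5, s6, s7, s10, s12, s14, s15}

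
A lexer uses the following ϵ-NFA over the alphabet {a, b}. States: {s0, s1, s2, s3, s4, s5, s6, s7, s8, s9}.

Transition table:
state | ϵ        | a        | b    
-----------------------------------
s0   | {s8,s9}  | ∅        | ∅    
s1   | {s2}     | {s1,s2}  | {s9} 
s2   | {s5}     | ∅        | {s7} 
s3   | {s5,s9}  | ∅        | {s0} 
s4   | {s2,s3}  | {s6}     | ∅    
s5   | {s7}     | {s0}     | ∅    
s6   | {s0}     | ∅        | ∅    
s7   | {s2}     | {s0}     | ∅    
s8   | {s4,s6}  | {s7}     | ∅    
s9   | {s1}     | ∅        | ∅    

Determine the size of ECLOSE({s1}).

Start with {s1}.
From s1 via ϵ: add s2.
From s2 via ϵ: add s5.
From s5 via ϵ: add s7.
ϵ-closure = {s1, s2, s5, s7}, which has 4 states.

4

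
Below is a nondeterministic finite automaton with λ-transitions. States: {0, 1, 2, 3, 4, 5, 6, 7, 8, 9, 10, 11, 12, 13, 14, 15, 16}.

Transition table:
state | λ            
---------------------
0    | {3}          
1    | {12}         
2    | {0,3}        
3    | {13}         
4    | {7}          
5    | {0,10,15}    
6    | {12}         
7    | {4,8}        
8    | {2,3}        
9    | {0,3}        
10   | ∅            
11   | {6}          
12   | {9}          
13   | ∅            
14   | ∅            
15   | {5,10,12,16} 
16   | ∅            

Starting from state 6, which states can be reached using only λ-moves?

{0, 3, 6, 9, 12, 13}

Start with {6}.
From 6 via λ: add 12.
From 12 via λ: add 9.
From 9 via λ: add 0, 3.
From 3 via λ: add 13.
No new states can be added; the closed set is {0, 3, 6, 9, 12, 13}.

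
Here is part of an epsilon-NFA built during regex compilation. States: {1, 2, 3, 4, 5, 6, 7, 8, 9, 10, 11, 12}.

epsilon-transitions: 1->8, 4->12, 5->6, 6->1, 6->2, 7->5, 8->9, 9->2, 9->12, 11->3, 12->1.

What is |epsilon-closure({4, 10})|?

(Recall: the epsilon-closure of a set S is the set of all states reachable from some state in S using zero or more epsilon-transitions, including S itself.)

7

Start with {4, 10}.
From 4 via epsilon: add 12.
From 12 via epsilon: add 1.
From 1 via epsilon: add 8.
From 8 via epsilon: add 9.
From 9 via epsilon: add 2.
epsilon-closure = {1, 2, 4, 8, 9, 10, 12}, which has 7 states.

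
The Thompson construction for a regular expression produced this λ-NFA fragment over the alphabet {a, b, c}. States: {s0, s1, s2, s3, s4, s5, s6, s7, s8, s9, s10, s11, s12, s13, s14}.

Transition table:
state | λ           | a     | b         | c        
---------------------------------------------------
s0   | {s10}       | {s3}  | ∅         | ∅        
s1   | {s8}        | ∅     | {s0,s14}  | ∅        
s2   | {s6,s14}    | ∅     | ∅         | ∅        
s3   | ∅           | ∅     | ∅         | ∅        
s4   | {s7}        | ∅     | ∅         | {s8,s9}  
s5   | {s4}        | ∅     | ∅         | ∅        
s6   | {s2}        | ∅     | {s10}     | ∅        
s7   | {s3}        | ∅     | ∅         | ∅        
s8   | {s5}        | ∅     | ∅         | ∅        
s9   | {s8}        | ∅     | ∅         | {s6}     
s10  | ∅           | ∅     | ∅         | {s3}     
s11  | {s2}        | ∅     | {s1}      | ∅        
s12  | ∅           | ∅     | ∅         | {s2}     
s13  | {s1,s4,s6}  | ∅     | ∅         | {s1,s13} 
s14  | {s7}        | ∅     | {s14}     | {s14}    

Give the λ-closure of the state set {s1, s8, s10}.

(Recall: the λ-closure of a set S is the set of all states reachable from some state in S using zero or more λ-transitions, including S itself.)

Start with {s1, s8, s10}.
From s8 via λ: add s5.
From s5 via λ: add s4.
From s4 via λ: add s7.
From s7 via λ: add s3.
No new states can be added; the closed set is {s1, s3, s4, s5, s7, s8, s10}.

{s1, s3, s4, s5, s7, s8, s10}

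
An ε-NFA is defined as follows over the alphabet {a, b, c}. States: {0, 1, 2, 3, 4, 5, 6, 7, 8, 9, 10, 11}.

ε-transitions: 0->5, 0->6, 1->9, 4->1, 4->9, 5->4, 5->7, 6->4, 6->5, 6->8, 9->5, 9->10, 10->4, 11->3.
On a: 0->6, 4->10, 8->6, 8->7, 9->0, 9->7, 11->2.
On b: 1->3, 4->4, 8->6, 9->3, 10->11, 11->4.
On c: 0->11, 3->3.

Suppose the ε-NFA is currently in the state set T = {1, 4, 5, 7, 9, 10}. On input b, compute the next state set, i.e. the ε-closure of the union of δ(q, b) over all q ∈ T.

1 on b → {3}.
4 on b → {4}.
9 on b → {3}.
10 on b → {11}.
No b-transition from 5, 7.
Union after reading b: {3, 4, 11}.
Now take the ε-closure:
From 4 via ε: add 1, 9.
From 9 via ε: add 5, 10.
From 5 via ε: add 7.
No new states can be added; the closed set is {1, 3, 4, 5, 7, 9, 10, 11}.

{1, 3, 4, 5, 7, 9, 10, 11}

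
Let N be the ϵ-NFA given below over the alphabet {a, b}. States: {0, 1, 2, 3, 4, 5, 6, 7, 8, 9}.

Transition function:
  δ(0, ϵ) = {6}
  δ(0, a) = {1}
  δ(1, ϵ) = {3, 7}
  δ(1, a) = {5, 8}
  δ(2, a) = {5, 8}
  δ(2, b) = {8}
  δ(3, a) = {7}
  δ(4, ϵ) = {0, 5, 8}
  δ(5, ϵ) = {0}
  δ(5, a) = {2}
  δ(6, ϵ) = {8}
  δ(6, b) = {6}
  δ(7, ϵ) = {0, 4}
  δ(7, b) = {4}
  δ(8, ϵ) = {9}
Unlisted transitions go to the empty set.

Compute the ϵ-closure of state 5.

{0, 5, 6, 8, 9}

Start with {5}.
From 5 via ϵ: add 0.
From 0 via ϵ: add 6.
From 6 via ϵ: add 8.
From 8 via ϵ: add 9.
No new states can be added; the closed set is {0, 5, 6, 8, 9}.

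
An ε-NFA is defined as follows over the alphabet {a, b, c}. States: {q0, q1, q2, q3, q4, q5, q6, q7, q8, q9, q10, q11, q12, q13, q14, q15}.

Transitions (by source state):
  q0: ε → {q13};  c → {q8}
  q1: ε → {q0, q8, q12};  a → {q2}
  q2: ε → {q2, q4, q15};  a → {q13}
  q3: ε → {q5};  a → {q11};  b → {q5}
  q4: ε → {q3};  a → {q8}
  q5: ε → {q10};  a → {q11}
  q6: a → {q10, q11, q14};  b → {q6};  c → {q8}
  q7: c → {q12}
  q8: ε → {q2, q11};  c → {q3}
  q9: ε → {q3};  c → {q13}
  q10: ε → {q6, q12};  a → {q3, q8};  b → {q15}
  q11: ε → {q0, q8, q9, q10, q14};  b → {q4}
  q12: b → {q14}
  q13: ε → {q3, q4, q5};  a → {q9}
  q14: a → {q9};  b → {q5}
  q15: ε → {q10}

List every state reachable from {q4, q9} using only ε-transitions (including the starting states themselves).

Start with {q4, q9}.
From q4 via ε: add q3.
From q3 via ε: add q5.
From q5 via ε: add q10.
From q10 via ε: add q6, q12.
No new states can be added; the closed set is {q3, q4, q5, q6, q9, q10, q12}.

{q3, q4, q5, q6, q9, q10, q12}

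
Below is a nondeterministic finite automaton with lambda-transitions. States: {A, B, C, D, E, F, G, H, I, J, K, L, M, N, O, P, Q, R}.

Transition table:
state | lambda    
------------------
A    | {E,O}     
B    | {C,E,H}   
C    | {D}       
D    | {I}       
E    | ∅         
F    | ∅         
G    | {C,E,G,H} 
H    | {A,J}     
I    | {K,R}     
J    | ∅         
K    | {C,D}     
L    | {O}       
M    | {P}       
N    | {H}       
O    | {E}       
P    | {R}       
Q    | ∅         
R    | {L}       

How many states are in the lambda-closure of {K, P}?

9

Start with {K, P}.
From K via lambda: add C, D.
From P via lambda: add R.
From D via lambda: add I.
From R via lambda: add L.
From L via lambda: add O.
From O via lambda: add E.
lambda-closure = {C, D, E, I, K, L, O, P, R}, which has 9 states.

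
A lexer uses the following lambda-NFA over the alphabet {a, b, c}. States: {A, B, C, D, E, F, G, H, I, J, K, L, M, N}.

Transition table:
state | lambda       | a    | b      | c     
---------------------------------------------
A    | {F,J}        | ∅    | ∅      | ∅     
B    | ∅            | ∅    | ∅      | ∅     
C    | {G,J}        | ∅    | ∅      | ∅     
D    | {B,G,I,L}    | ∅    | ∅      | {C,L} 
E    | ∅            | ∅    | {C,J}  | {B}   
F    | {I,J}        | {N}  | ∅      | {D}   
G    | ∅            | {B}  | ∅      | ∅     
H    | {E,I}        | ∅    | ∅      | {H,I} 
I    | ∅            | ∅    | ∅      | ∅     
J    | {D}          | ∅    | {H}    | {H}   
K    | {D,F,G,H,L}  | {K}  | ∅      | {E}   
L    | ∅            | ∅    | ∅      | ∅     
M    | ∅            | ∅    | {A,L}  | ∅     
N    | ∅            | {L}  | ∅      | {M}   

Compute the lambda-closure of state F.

Start with {F}.
From F via lambda: add I, J.
From J via lambda: add D.
From D via lambda: add B, G, L.
No new states can be added; the closed set is {B, D, F, G, I, J, L}.

{B, D, F, G, I, J, L}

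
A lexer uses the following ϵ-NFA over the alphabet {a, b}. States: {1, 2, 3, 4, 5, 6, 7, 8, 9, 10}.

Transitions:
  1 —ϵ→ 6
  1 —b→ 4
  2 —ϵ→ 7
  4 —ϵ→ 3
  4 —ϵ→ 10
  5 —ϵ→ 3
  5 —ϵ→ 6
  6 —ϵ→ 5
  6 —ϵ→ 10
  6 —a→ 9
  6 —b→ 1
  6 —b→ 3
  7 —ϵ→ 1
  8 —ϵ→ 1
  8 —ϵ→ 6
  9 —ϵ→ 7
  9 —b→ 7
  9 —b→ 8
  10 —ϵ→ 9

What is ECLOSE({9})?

Start with {9}.
From 9 via ϵ: add 7.
From 7 via ϵ: add 1.
From 1 via ϵ: add 6.
From 6 via ϵ: add 5, 10.
From 5 via ϵ: add 3.
No new states can be added; the closed set is {1, 3, 5, 6, 7, 9, 10}.

{1, 3, 5, 6, 7, 9, 10}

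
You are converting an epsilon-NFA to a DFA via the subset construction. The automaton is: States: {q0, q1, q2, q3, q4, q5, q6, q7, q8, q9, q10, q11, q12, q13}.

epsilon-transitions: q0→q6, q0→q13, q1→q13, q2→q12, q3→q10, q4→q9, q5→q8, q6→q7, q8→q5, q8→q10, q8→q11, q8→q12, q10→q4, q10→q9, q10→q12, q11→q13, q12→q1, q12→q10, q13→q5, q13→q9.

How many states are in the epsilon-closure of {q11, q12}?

Start with {q11, q12}.
From q11 via epsilon: add q13.
From q12 via epsilon: add q1, q10.
From q10 via epsilon: add q4, q9.
From q13 via epsilon: add q5.
From q5 via epsilon: add q8.
epsilon-closure = {q1, q4, q5, q8, q9, q10, q11, q12, q13}, which has 9 states.

9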